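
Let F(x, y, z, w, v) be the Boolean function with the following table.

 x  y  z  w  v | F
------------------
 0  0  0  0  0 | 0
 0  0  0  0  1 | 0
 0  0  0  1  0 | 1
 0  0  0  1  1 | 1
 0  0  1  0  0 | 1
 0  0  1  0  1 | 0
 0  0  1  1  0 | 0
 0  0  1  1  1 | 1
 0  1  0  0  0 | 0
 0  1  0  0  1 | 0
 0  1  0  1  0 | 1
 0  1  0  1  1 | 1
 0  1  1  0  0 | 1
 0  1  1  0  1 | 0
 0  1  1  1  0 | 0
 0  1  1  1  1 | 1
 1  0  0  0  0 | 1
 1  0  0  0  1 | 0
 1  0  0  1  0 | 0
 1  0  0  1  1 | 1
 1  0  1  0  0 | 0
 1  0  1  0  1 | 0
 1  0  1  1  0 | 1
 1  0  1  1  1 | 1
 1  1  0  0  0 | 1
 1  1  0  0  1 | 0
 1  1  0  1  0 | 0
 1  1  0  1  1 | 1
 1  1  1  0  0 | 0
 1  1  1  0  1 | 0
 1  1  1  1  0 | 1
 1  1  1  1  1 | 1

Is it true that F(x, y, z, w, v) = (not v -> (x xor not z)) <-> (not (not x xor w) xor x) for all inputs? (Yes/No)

Yes

Check the formula against F row by row:
  x=0, y=0, z=0, w=0, v=0: formula gives 0, F = 0 ✓
  x=0, y=0, z=0, w=0, v=1: formula gives 0, F = 0 ✓
  x=0, y=0, z=0, w=1, v=0: formula gives 1, F = 1 ✓
  x=0, y=0, z=0, w=1, v=1: formula gives 1, F = 1 ✓
  …and likewise for the remaining 28 rows.
Every row agrees, so the formula is equivalent.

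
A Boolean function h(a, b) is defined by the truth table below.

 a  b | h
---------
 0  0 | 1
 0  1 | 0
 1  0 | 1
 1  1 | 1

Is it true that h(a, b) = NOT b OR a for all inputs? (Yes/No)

Yes

Test each input against both h and the formula:
  a=0, b=0: formula gives 1, h = 1 ✓
  a=0, b=1: formula gives 0, h = 0 ✓
  a=1, b=0: formula gives 1, h = 1 ✓
  a=1, b=1: formula gives 1, h = 1 ✓
Every row agrees, so the formula is equivalent.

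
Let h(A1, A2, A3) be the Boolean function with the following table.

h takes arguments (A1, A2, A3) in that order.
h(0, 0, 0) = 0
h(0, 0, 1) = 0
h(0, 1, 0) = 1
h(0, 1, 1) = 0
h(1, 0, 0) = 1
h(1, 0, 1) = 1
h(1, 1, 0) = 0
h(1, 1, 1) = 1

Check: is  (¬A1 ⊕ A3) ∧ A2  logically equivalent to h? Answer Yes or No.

Evaluate (¬A1 ⊕ A3) ∧ A2 on each row and compare to h:
  A1=0, A2=0, A3=0: formula gives 0, h = 0 ✓
  A1=0, A2=0, A3=1: formula gives 0, h = 0 ✓
  A1=0, A2=1, A3=0: formula gives 1, h = 1 ✓
  A1=0, A2=1, A3=1: formula gives 0, h = 0 ✓
  A1=1, A2=0, A3=0: formula gives 0, but h = 1 ✗
A single disagreement suffices: at (1,0,0) they differ, so the formula does not compute h.

No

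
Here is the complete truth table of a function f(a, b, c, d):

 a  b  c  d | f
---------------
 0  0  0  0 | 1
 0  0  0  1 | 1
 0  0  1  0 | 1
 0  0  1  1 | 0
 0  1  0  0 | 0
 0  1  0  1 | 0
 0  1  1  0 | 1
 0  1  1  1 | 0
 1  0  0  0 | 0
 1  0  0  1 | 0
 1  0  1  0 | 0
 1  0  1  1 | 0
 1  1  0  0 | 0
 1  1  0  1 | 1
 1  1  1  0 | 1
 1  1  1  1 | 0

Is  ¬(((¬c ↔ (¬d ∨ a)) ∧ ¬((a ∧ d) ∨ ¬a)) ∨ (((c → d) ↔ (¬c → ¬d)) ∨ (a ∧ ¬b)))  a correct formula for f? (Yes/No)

No

Test each input against both f and the formula:
  a=0, b=0, c=0, d=0: formula gives 0, but f = 1 ✗
Since they disagree at (0,0,0,0), the expression is not a correct formula for f.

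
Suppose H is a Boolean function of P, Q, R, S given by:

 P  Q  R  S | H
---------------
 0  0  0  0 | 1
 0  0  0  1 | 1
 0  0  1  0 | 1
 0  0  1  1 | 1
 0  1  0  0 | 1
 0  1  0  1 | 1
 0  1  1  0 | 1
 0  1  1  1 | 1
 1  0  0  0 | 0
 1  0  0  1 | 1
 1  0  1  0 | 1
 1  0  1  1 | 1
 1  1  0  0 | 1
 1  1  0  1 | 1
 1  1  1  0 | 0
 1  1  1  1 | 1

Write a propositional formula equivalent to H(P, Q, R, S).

H(P, Q, R, S) = not ((((P and not Q) and not R) and not S) or (((P and Q) and R) and not S))

The 0-rows are (1,0,0,0), (1,1,1,0). Take each as a conjunction (P·¬Q·¬R·¬S, P·Q·R·¬S), form their disjunction, and complement — that gives a formula that is 1 everywhere H is.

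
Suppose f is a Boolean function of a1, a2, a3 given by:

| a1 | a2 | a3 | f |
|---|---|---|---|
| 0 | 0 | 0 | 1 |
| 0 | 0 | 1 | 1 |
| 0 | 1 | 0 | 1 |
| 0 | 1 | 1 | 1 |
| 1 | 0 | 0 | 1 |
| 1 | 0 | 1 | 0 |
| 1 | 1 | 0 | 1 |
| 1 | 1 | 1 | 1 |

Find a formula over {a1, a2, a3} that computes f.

f is 0 on exactly one input, (1,0,1), whose minterm is a1·¬a2·a3. So f is the negation of that single conjunction.

f(a1, a2, a3) = ¬((a1 ∧ ¬a2) ∧ a3)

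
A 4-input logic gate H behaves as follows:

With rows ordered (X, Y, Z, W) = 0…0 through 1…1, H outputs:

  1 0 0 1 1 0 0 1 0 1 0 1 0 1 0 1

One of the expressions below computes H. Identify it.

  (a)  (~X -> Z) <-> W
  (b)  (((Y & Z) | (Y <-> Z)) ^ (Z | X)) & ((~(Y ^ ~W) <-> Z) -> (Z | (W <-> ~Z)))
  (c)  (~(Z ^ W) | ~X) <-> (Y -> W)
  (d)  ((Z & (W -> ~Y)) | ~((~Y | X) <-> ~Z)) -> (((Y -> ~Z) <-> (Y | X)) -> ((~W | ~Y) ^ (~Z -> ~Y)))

(b): at (0,0,0,0) it gives 0, but H = 1 — eliminated.
(c): at (0,0,0,1) it gives 1, but H = 0 — eliminated.
(d): at (0,0,0,1) it gives 1, but H = 0 — eliminated.
That leaves (a). Evaluating it on every row reproduces the table of H exactly.

a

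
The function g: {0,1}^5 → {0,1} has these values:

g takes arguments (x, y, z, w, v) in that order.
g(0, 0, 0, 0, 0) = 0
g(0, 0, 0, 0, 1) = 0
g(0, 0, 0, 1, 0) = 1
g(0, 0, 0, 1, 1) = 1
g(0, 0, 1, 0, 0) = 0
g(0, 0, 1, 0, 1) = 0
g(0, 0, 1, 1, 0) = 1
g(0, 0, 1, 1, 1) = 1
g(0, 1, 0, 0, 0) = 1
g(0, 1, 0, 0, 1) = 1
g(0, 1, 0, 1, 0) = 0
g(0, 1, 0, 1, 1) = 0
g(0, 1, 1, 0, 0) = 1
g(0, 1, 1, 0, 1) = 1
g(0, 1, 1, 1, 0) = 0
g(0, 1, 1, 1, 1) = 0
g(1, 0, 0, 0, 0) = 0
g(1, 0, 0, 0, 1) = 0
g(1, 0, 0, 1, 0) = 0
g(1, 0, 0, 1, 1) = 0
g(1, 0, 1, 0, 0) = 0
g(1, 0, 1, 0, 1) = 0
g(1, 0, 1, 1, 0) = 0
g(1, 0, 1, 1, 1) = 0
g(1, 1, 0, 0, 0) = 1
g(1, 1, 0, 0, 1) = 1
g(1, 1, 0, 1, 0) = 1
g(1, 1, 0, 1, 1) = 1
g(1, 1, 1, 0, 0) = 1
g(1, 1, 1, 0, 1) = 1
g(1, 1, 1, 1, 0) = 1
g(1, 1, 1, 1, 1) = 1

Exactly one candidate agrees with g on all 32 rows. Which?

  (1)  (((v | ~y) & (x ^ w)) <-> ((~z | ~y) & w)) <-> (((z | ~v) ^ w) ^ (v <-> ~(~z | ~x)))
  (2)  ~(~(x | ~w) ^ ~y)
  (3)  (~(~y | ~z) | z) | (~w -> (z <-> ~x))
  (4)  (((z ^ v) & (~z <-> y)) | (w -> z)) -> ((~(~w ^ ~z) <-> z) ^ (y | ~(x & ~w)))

2

(1): at (0,0,1,0,1) it gives 1, but g = 0 — eliminated.
(3): at (0,0,1,0,0) it gives 1, but g = 0 — eliminated.
(4): at (0,0,0,0,0) it gives 1, but g = 0 — eliminated.
Only (2) survives; checking it on all 32 rows confirms it matches g.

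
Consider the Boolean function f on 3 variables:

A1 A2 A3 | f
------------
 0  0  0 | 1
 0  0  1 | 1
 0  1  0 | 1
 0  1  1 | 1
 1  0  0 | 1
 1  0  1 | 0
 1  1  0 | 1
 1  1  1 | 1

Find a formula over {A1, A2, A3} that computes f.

f(A1, A2, A3) = ~((A1 & ~A2) & A3)

Only row (1,0,1) gives 0. So f is 1 everywhere except there — the complement of the minterm A1·¬A2·A3.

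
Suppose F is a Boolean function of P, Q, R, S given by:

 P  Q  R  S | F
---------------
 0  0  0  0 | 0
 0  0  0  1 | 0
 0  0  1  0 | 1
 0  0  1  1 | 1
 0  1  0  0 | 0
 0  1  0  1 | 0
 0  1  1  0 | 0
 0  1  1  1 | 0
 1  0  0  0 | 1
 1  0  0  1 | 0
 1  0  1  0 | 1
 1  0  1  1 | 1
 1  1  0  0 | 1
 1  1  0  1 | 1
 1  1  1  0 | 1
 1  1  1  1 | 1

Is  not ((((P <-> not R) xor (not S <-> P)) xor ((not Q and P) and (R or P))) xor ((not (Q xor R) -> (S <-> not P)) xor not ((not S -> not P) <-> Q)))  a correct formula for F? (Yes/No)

No

Check the formula against F row by row:
  P=0, Q=0, R=0, S=0: formula gives 0, F = 0 ✓
  P=0, Q=0, R=0, S=1: formula gives 0, F = 0 ✓
  P=0, Q=0, R=1, S=0: formula gives 0, but F = 1 ✗
Since they disagree at (0,0,1,0), the expression is not a correct formula for F.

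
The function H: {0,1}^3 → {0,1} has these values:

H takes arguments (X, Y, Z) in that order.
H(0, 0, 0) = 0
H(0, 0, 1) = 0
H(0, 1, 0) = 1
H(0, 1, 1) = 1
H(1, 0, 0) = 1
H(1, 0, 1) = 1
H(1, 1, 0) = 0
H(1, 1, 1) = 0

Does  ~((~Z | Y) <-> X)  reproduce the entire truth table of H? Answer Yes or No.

No

Evaluate ~((~Z | Y) <-> X) on each row and compare to H:
  X=0, Y=0, Z=0: formula gives 1, but H = 0 ✗
Since they disagree at (0,0,0), the expression is not a correct formula for H.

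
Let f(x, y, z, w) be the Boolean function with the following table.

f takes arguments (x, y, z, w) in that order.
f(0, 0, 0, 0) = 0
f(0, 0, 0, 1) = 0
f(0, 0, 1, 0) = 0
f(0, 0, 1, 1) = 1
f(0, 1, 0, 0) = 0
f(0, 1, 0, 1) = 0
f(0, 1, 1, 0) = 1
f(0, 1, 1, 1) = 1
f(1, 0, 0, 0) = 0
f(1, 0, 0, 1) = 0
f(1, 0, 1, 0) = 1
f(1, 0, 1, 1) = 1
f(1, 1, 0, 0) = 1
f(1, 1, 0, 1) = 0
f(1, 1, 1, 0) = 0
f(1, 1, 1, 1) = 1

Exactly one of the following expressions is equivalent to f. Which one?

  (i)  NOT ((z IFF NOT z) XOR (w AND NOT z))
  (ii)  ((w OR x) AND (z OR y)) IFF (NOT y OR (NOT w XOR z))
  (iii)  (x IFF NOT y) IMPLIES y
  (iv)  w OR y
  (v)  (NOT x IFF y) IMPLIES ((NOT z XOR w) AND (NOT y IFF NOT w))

ii

(i): at (0,0,0,0) it gives 1, but f = 0 — eliminated.
(iii): at (0,0,0,0) it gives 1, but f = 0 — eliminated.
(iv): at (0,0,0,1) it gives 1, but f = 0 — eliminated.
(v): at (0,0,0,0) it gives 1, but f = 0 — eliminated.
(ii) is the remaining candidate, and it agrees with f on all 16 inputs.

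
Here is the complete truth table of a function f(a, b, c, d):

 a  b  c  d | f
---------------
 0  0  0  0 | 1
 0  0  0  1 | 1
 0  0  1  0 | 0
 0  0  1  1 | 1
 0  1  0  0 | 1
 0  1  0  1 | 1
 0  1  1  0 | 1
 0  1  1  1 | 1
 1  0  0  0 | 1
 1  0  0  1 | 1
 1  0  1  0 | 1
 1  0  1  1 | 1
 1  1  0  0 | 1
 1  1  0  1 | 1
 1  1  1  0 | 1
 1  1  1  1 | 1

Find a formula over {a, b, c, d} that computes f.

Only row (0,0,1,0) gives 0. So f is 1 everywhere except there — the complement of the minterm ¬a·¬b·c·¬d.

f(a, b, c, d) = ~(((~a & ~b) & c) & ~d)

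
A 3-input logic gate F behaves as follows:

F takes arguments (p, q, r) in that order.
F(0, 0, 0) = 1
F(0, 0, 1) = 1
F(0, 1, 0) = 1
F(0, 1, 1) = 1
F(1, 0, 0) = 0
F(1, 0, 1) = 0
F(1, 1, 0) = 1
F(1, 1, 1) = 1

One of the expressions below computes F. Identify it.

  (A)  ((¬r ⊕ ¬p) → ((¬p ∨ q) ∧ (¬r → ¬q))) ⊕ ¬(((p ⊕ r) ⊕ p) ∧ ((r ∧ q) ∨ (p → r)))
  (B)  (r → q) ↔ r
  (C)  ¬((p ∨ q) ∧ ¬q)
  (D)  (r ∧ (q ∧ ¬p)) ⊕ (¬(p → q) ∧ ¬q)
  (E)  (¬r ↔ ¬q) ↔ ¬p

(A) disagrees with F on (0,0,0) (formula → 0, table → 1); rule it out.
(B) disagrees with F on (0,0,0) (formula → 0, table → 1); rule it out.
(D) disagrees with F on (0,0,0) (formula → 0, table → 1); rule it out.
(E) disagrees with F on (0,0,1) (formula → 0, table → 1); rule it out.
(C) is the remaining candidate, and it agrees with F on all 8 inputs.

C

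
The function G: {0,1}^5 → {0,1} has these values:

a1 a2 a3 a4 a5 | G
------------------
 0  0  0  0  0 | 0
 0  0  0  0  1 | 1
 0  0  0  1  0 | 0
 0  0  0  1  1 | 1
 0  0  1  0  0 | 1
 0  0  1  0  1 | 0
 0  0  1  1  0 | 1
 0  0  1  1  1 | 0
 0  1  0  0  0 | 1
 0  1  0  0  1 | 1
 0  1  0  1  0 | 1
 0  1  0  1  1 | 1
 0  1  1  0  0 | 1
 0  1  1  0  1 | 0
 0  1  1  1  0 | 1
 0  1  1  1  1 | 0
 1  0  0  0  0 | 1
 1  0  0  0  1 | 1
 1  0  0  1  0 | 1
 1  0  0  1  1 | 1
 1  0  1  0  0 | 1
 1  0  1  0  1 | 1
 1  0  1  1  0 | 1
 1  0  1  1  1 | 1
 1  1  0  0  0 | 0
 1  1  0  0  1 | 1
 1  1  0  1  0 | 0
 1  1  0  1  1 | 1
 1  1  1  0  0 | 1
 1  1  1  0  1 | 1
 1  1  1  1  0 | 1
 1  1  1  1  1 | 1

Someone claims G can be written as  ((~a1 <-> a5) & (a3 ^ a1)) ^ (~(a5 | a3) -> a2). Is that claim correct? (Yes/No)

Yes

Test each input against both G and the formula:
  a1=0, a2=0, a3=0, a4=0, a5=0: formula gives 0, G = 0 ✓
  a1=0, a2=0, a3=0, a4=0, a5=1: formula gives 1, G = 1 ✓
  a1=0, a2=0, a3=0, a4=1, a5=0: formula gives 0, G = 0 ✓
  a1=0, a2=0, a3=0, a4=1, a5=1: formula gives 1, G = 1 ✓
  … (the remaining 28 rows also agree.)
Every row agrees, so the formula is equivalent.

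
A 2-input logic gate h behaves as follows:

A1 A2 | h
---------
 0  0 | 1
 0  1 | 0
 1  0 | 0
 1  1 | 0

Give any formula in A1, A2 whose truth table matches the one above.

The output is 1 only when every input is 0 — NOR of all inputs.

h(A1, A2) = NOT (A1 OR A2)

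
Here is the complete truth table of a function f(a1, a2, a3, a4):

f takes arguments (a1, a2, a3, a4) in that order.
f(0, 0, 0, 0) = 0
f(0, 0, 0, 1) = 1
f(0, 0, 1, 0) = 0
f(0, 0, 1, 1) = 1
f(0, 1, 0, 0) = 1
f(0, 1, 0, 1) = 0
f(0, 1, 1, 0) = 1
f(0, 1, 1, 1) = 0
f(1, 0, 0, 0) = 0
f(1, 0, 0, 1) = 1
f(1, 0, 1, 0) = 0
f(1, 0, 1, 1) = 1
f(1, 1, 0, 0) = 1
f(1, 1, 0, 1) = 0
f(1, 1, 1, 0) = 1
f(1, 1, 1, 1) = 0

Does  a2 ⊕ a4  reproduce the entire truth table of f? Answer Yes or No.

Check the formula against f row by row:
  a1=0, a2=0, a3=0, a4=0: formula gives 0, f = 0 ✓
  a1=0, a2=0, a3=0, a4=1: formula gives 1, f = 1 ✓
  a1=0, a2=0, a3=1, a4=0: formula gives 0, f = 0 ✓
  a1=0, a2=0, a3=1, a4=1: formula gives 1, f = 1 ✓
  …and likewise for the remaining 12 rows.
Every row agrees, so the formula is equivalent.

Yes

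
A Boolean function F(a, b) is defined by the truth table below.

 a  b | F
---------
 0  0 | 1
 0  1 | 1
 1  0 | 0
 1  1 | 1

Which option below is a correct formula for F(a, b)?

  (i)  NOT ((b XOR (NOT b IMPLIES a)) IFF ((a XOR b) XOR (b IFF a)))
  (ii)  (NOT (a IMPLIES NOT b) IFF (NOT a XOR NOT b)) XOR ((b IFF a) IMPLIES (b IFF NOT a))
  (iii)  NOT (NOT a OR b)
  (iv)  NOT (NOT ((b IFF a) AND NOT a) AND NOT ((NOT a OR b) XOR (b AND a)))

i

(ii) disagrees with F on (1,0) (formula → 1, table → 0); rule it out.
(iii) disagrees with F on (0,0) (formula → 0, table → 1); rule it out.
(iv) disagrees with F on (1,1) (formula → 0, table → 1); rule it out.
Only (i) survives; checking it on all 4 rows confirms it matches F.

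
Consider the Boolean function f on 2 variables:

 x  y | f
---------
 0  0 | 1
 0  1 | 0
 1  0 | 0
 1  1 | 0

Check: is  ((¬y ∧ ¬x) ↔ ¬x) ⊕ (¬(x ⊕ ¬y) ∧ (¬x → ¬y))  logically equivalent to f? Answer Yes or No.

No

Check the formula against f row by row:
  x=0, y=0: formula gives 1, f = 1 ✓
  x=0, y=1: formula gives 0, f = 0 ✓
  x=1, y=0: formula gives 0, f = 0 ✓
  x=1, y=1: formula gives 1, but f = 0 ✗
A single disagreement suffices: at (1,1) they differ, so the formula does not compute f.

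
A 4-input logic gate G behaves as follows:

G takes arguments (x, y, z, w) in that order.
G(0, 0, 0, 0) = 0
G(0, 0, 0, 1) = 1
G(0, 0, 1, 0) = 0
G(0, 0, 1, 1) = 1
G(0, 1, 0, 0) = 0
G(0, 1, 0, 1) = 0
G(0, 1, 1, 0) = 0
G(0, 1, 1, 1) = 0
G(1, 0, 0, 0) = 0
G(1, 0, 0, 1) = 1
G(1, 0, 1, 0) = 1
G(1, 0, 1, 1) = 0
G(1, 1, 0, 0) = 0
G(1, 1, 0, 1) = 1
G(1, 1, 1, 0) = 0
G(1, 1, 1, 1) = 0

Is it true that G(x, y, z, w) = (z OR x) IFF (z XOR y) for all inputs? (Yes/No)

No

Check the formula against G row by row:
  x=0, y=0, z=0, w=0: formula gives 1, but G = 0 ✗
Row (0,0,0,0) is a counterexample, so the formula is not equivalent to G.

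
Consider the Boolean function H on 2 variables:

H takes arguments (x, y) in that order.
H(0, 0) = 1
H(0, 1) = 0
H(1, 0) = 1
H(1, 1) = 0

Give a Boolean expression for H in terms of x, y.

H(x, y) = NOT y

The output is the negation of y.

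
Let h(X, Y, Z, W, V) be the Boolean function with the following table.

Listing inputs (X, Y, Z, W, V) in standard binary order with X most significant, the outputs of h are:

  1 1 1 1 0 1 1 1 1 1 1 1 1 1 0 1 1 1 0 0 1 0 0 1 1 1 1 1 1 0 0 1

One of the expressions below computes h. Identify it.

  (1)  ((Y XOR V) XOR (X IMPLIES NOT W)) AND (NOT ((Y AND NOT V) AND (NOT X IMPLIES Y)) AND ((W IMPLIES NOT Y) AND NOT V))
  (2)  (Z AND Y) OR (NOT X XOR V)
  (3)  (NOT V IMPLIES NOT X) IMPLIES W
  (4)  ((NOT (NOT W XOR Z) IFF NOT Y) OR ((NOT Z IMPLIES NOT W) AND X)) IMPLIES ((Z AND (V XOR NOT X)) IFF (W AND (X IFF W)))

4

(1): at (0,0,0,0,1) it gives 0, but h = 1 — eliminated.
(2): at (0,0,0,0,1) it gives 0, but h = 1 — eliminated.
(3): at (0,0,0,0,0) it gives 0, but h = 1 — eliminated.
Only (4) survives; checking it on all 32 rows confirms it matches h.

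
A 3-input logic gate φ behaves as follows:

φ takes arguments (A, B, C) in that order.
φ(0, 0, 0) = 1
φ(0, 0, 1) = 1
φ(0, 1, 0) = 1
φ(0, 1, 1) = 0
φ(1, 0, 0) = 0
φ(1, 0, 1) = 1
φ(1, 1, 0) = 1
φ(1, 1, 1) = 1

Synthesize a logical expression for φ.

There are just 2 zero rows: (0,1,1), (1,0,0). Their minterms are ¬A·B·C, A·¬B·¬C; the OR of those covers precisely the 0-outputs, and negating it yields φ.

φ(A, B, C) = ¬(((¬A ∧ B) ∧ C) ∨ ((A ∧ ¬B) ∧ ¬C))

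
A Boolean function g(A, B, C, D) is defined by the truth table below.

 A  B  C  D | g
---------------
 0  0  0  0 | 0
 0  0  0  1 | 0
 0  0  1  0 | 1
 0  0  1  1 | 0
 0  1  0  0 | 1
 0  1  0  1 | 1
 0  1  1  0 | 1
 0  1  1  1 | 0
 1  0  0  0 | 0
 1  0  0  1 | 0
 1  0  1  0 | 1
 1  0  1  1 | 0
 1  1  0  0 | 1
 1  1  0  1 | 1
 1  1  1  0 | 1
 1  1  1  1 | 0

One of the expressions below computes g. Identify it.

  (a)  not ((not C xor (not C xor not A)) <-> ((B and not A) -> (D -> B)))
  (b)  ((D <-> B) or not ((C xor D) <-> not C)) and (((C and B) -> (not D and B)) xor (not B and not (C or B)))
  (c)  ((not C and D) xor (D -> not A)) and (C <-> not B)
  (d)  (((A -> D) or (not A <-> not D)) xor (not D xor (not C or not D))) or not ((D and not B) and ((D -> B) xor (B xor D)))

(a) disagrees with g on (0,0,1,0) (formula → 0, table → 1); rule it out.
(c) disagrees with g on (0,0,1,1) (formula → 1, table → 0); rule it out.
(d) disagrees with g on (0,0,0,0) (formula → 1, table → 0); rule it out.
(b) is the remaining candidate, and it agrees with g on all 16 inputs.

b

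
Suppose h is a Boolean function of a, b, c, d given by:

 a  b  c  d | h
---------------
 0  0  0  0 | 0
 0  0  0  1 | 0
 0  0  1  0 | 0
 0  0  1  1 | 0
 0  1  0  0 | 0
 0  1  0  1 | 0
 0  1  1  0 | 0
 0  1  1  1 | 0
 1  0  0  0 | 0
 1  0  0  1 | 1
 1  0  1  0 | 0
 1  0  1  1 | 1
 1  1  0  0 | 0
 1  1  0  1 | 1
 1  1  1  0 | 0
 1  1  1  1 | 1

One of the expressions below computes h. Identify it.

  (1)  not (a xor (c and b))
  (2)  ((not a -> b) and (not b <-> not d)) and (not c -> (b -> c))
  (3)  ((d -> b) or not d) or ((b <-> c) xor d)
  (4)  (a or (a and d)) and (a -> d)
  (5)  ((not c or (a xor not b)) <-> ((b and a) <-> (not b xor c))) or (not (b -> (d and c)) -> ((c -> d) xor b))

4

(1): at (0,0,0,0) it gives 1, but h = 0 — eliminated.
(2): at (0,1,1,1) it gives 1, but h = 0 — eliminated.
(3): at (0,0,0,0) it gives 1, but h = 0 — eliminated.
(5): at (0,0,0,0) it gives 1, but h = 0 — eliminated.
That leaves (4). Evaluating it on every row reproduces the table of h exactly.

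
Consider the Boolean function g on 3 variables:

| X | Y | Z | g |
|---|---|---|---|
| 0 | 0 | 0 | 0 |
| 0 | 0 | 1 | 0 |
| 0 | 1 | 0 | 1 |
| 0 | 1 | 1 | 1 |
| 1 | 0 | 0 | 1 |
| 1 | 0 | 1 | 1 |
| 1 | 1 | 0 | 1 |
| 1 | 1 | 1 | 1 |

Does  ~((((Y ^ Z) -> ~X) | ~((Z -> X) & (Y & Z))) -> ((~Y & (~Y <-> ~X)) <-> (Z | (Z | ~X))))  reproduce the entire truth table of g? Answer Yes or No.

Check the formula against g row by row:
  X=0, Y=0, Z=0: formula gives 0, g = 0 ✓
  X=0, Y=0, Z=1: formula gives 0, g = 0 ✓
  X=0, Y=1, Z=0: formula gives 1, g = 1 ✓
  X=0, Y=1, Z=1: formula gives 1, g = 1 ✓
  X=1, Y=0, Z=0: formula gives 0, but g = 1 ✗
Row (1,0,0) is a counterexample, so the formula is not equivalent to g.

No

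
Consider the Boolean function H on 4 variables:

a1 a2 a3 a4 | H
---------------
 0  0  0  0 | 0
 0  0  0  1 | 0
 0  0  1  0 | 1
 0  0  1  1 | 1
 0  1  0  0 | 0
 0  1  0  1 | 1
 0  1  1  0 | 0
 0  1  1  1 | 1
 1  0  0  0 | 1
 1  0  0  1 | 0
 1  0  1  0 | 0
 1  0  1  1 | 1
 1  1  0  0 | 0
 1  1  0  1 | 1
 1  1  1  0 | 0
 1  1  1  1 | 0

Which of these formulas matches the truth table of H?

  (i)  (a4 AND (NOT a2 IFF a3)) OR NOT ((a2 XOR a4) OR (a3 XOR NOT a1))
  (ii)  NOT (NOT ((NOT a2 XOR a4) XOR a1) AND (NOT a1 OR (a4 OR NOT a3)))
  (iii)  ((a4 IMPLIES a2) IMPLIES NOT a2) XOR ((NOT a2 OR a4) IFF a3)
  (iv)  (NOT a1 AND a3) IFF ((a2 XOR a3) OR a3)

(ii): at (0,0,0,0) it gives 1, but H = 0 — eliminated.
(iii): at (0,0,0,0) it gives 1, but H = 0 — eliminated.
(iv): at (0,0,0,0) it gives 1, but H = 0 — eliminated.
Only (i) survives; checking it on all 16 rows confirms it matches H.

i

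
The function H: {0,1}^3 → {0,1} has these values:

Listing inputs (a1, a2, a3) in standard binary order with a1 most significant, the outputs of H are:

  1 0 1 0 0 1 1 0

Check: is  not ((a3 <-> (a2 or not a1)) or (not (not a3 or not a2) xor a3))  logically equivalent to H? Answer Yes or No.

Check the formula against H row by row:
  a1=0, a2=0, a3=0: formula gives 1, H = 1 ✓
  a1=0, a2=0, a3=1: formula gives 0, H = 0 ✓
  a1=0, a2=1, a3=0: formula gives 1, H = 1 ✓
  a1=0, a2=1, a3=1: formula gives 0, H = 0 ✓
  a1=1, a2=0, a3=0: formula gives 0, H = 0 ✓
  a1=1, a2=0, a3=1: formula gives 0, but H = 1 ✗
Since they disagree at (1,0,1), the expression is not a correct formula for H.

No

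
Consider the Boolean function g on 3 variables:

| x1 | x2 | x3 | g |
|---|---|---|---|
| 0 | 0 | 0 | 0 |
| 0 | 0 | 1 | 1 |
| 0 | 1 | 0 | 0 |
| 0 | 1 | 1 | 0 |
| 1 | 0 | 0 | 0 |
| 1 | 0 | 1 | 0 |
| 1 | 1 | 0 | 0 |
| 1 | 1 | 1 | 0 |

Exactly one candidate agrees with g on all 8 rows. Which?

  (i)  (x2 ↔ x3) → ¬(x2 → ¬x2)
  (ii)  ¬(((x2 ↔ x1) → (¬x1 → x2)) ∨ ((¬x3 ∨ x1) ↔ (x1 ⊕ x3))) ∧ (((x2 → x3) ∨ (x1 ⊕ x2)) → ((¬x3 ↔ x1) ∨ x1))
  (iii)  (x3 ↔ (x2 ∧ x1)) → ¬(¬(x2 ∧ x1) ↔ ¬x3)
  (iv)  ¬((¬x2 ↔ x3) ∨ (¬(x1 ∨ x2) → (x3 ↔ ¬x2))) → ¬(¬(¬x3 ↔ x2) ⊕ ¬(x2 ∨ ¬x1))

(i) fails at (0,1,0): the formula yields 1, g is 0.
(iii) fails at (0,1,1): the formula yields 1, g is 0.
(iv) fails at (0,1,0): the formula yields 1, g is 0.
Only (ii) survives; checking it on all 8 rows confirms it matches g.

ii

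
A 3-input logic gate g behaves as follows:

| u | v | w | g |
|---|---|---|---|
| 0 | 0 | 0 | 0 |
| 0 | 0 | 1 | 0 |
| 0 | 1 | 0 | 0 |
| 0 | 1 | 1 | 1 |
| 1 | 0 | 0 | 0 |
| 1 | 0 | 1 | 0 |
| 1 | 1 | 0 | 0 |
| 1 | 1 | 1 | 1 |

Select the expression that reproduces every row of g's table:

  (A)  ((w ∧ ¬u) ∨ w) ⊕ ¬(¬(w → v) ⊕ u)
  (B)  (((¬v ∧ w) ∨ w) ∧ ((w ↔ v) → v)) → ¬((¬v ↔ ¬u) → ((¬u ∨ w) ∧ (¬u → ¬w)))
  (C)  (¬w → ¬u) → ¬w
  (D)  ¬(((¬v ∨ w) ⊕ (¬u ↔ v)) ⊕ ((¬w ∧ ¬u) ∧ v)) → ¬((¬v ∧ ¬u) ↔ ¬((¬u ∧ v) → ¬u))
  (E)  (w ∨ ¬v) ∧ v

E

(A) fails at (0,0,0): the formula yields 1, g is 0.
(B) fails at (0,0,0): the formula yields 1, g is 0.
(C) fails at (0,0,0): the formula yields 1, g is 0.
(D) fails at (0,0,0): the formula yields 1, g is 0.
That leaves (E). Evaluating it on every row reproduces the table of g exactly.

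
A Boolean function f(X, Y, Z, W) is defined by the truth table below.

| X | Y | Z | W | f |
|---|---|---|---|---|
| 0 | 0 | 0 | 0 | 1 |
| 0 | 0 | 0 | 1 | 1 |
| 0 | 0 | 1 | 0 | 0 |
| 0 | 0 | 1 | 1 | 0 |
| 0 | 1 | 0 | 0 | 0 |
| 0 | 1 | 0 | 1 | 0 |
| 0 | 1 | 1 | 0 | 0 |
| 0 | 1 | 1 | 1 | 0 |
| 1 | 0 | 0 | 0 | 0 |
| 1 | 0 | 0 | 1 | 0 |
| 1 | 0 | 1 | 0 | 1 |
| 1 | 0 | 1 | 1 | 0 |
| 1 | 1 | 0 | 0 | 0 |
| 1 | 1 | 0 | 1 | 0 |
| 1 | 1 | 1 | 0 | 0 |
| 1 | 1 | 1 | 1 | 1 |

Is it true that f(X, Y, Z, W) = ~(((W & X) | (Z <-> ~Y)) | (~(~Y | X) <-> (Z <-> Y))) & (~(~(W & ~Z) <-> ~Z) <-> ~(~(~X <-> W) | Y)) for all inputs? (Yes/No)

Test each input against both f and the formula:
  X=0, Y=0, Z=0, W=0: formula gives 1, f = 1 ✓
  X=0, Y=0, Z=0, W=1: formula gives 1, f = 1 ✓
  X=0, Y=0, Z=1, W=0: formula gives 0, f = 0 ✓
  X=0, Y=0, Z=1, W=1: formula gives 0, f = 0 ✓
  …
  X=1, Y=0, Z=1, W=0: formula gives 0, but f = 1 ✗
Since they disagree at (1,0,1,0), the expression is not a correct formula for f.

No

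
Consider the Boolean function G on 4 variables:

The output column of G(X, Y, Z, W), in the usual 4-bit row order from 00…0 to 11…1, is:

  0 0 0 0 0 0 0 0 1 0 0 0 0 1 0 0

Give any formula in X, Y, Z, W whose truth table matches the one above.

G(X, Y, Z, W) = (((X · Y') · Z') · W') + (((X · Y) · Z') · W)

Collect the rows where G=1 — (1,0,0,0), (1,1,0,1) — and write one minterm per row: X·¬Y·¬Z·¬W, X·Y·¬Z·W. Their union (logical OR) reproduces the table exactly.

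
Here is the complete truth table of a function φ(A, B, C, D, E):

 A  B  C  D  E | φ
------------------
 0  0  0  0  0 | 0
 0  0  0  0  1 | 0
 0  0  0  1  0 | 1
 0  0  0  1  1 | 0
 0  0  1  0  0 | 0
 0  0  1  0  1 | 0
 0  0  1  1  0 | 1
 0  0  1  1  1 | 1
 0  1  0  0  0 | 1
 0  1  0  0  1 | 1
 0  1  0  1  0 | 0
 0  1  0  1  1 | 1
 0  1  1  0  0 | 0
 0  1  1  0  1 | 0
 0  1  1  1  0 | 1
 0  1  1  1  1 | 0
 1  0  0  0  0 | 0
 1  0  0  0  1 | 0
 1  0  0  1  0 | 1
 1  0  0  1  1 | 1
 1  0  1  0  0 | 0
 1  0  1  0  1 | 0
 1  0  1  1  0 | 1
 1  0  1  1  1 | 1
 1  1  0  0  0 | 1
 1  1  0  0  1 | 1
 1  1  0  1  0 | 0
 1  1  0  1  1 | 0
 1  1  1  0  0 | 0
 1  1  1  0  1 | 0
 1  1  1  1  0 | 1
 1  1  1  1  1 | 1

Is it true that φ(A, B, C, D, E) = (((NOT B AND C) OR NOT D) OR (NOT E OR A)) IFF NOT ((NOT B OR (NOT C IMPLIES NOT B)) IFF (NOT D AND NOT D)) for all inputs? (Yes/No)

Yes

Check the formula against φ row by row:
  A=0, B=0, C=0, D=0, E=0: formula gives 0, φ = 0 ✓
  A=0, B=0, C=0, D=0, E=1: formula gives 0, φ = 0 ✓
  A=0, B=0, C=0, D=1, E=0: formula gives 1, φ = 1 ✓
  A=0, B=0, C=0, D=1, E=1: formula gives 0, φ = 0 ✓
  … (the remaining 28 rows also agree.)
Every row agrees, so the formula is equivalent.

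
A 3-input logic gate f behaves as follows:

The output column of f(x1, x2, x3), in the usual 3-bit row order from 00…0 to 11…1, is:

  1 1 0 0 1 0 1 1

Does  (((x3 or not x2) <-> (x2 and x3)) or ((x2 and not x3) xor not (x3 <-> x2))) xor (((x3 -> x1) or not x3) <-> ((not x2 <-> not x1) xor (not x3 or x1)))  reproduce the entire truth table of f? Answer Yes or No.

No

Test each input against both f and the formula:
  x1=0, x2=0, x3=0: formula gives 0, but f = 1 ✗
Since they disagree at (0,0,0), the expression is not a correct formula for f.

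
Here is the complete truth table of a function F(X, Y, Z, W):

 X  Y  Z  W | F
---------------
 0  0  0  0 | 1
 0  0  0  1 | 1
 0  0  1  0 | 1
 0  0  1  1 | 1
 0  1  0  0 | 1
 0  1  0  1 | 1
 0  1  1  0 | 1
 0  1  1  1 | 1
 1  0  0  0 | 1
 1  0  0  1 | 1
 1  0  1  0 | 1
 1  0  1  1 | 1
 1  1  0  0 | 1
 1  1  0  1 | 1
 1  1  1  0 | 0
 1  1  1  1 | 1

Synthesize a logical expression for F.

F(X, Y, Z, W) = ¬(((X ∧ Y) ∧ Z) ∧ ¬W)

F is 0 on exactly one input, (1,1,1,0), whose minterm is X·Y·Z·¬W. So F is the negation of that single conjunction.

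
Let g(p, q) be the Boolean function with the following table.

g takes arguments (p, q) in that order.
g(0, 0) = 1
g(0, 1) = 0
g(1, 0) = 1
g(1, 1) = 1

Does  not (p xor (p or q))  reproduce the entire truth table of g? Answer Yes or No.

Evaluate not (p xor (p or q)) on each row and compare to g:
  p=0, q=0: formula gives 1, g = 1 ✓
  p=0, q=1: formula gives 0, g = 0 ✓
  p=1, q=0: formula gives 1, g = 1 ✓
  p=1, q=1: formula gives 1, g = 1 ✓
Every row agrees, so the formula is equivalent.

Yes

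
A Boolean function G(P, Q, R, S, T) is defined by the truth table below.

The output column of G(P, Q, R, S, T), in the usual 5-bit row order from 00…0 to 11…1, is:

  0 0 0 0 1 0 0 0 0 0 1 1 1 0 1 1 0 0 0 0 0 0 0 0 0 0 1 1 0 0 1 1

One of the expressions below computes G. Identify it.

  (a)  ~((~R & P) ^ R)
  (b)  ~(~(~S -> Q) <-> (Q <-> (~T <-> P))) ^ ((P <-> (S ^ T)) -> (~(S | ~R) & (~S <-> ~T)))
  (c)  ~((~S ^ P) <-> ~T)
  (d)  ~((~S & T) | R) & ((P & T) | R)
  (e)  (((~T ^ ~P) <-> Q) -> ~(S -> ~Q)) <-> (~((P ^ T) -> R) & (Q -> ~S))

(a) disagrees with G on (0,0,0,0,0) (formula → 1, table → 0); rule it out.
(c) disagrees with G on (0,0,0,0,1) (formula → 1, table → 0); rule it out.
(d) disagrees with G on (0,0,1,0,0) (formula → 0, table → 1); rule it out.
(e) disagrees with G on (0,0,0,0,0) (formula → 1, table → 0); rule it out.
That leaves (b). Evaluating it on every row reproduces the table of G exactly.

b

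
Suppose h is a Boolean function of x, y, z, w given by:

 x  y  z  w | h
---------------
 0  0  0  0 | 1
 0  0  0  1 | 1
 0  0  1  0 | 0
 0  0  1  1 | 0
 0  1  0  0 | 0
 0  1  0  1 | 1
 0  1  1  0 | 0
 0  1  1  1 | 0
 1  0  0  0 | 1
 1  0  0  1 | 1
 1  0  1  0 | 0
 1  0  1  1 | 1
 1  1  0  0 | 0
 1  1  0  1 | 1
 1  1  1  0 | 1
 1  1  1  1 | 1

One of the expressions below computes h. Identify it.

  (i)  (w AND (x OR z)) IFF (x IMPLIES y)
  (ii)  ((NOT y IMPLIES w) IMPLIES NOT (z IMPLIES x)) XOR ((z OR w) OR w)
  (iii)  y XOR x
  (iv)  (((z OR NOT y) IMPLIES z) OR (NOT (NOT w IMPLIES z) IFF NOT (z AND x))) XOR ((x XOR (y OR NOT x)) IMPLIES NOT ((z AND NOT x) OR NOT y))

(i) fails at (0,0,0,0): the formula yields 0, h is 1.
(iii) fails at (0,0,0,0): the formula yields 0, h is 1.
(iv) fails at (0,0,0,1): the formula yields 0, h is 1.
(ii) is the remaining candidate, and it agrees with h on all 16 inputs.

ii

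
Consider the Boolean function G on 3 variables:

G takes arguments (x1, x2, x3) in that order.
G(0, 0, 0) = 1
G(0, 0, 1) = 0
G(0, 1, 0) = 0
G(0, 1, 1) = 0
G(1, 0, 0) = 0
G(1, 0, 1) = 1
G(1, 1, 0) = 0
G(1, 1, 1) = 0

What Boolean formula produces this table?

G(x1, x2, x3) = ((¬x1 ∧ ¬x2) ∧ ¬x3) ∨ ((x1 ∧ ¬x2) ∧ x3)

The 1-rows are (0,0,0), (1,0,1). Each contributes one minterm — ¬x1·¬x2·¬x3; x1·¬x2·x3 — and their disjunction is a sum-of-products form of G.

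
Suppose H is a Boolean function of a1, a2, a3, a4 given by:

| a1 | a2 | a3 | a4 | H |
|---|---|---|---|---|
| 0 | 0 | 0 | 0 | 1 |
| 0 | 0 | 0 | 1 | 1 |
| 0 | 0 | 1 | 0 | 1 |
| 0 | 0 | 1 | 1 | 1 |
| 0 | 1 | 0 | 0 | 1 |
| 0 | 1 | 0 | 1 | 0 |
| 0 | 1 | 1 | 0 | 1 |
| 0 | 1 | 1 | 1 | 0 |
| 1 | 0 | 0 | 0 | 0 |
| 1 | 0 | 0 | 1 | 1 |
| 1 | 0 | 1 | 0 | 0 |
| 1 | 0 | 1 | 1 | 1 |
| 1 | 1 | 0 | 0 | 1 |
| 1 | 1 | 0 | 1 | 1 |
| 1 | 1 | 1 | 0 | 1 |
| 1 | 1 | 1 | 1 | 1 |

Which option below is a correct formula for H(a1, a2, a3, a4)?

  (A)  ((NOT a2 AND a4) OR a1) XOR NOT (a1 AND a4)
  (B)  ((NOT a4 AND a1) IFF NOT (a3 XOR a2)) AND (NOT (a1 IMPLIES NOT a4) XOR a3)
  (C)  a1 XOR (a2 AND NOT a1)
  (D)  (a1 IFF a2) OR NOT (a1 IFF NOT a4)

(A) fails at (0,0,0,1): the formula yields 0, H is 1.
(B) fails at (0,0,0,0): the formula yields 0, H is 1.
(C) fails at (0,0,0,0): the formula yields 0, H is 1.
That leaves (D). Evaluating it on every row reproduces the table of H exactly.

D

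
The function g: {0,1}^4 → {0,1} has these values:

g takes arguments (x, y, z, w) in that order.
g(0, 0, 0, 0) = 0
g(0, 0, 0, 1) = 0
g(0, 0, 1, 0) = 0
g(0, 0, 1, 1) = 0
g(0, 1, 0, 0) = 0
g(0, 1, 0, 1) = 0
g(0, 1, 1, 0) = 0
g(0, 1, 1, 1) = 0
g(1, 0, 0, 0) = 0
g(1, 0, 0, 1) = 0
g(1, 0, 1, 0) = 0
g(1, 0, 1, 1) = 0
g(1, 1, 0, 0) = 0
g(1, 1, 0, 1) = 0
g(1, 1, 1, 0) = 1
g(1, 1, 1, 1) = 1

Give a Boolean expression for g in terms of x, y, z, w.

g(x, y, z, w) = (((x & y) & z) & ~w) | (((x & y) & z) & w)

Collect the rows where g=1 — (1,1,1,0), (1,1,1,1) — and write one minterm per row: x·y·z·¬w, x·y·z·w. Their union (logical OR) reproduces the table exactly.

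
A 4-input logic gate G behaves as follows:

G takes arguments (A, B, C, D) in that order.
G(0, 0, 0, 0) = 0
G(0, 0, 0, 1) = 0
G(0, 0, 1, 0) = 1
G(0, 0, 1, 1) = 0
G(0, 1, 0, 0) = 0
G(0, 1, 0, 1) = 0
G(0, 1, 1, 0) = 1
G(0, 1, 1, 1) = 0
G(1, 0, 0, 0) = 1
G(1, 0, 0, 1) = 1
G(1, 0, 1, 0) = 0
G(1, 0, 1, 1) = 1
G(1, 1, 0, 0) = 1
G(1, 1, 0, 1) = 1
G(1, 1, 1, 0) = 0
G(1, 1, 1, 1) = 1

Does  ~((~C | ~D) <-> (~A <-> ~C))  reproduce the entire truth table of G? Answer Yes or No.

Yes

Test each input against both G and the formula:
  A=0, B=0, C=0, D=0: formula gives 0, G = 0 ✓
  A=0, B=0, C=0, D=1: formula gives 0, G = 0 ✓
  A=0, B=0, C=1, D=0: formula gives 1, G = 1 ✓
  A=0, B=0, C=1, D=1: formula gives 0, G = 0 ✓
  … (the remaining 12 rows also agree.)
Every row agrees, so the formula is equivalent.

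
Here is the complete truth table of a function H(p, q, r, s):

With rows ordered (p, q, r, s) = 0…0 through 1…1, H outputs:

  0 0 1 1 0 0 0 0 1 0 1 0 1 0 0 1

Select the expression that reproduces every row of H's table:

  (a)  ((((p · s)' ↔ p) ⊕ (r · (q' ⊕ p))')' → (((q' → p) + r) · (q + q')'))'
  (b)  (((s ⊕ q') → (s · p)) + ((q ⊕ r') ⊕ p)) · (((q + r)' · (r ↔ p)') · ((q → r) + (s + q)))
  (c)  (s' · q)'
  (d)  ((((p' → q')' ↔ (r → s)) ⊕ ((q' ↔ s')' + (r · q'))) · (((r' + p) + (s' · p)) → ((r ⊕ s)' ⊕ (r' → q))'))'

a

(b) disagrees with H on (0,0,1,0) (formula → 0, table → 1); rule it out.
(c) disagrees with H on (0,0,0,0) (formula → 1, table → 0); rule it out.
(d) disagrees with H on (0,0,0,0) (formula → 1, table → 0); rule it out.
(a) is the remaining candidate, and it agrees with H on all 16 inputs.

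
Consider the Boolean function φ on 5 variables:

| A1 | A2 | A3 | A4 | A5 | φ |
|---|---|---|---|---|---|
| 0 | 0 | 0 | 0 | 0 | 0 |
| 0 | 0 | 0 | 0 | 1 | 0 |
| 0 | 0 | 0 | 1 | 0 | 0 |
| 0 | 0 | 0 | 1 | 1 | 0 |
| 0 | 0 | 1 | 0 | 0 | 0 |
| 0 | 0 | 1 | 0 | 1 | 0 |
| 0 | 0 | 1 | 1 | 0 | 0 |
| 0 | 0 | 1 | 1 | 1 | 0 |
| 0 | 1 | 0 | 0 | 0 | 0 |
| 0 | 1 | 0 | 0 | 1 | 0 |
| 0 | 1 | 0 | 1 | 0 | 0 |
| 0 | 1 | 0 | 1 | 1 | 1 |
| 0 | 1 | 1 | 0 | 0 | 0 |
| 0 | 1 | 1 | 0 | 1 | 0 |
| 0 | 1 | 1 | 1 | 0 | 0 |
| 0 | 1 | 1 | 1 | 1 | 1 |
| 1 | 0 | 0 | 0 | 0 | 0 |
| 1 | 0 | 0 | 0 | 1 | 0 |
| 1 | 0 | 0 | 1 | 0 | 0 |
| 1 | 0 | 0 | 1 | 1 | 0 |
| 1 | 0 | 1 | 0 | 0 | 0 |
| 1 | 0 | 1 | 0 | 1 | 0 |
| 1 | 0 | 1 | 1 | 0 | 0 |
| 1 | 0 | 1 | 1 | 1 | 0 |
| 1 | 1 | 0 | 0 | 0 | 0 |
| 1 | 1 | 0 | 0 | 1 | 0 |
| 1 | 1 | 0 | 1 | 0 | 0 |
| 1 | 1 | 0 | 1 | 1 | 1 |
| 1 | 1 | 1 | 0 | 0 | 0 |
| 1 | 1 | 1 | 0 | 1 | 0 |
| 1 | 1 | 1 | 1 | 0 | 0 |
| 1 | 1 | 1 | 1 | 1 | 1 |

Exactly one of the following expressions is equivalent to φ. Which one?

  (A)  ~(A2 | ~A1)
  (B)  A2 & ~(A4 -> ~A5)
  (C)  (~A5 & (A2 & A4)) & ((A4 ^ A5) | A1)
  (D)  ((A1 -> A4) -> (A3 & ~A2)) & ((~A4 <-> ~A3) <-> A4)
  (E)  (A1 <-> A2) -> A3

(A) fails at (0,1,0,1,1): the formula yields 0, φ is 1.
(C) fails at (0,1,0,1,0): the formula yields 1, φ is 0.
(D) fails at (0,0,1,0,0): the formula yields 1, φ is 0.
(E) fails at (0,0,1,0,0): the formula yields 1, φ is 0.
(B) is the remaining candidate, and it agrees with φ on all 32 inputs.

B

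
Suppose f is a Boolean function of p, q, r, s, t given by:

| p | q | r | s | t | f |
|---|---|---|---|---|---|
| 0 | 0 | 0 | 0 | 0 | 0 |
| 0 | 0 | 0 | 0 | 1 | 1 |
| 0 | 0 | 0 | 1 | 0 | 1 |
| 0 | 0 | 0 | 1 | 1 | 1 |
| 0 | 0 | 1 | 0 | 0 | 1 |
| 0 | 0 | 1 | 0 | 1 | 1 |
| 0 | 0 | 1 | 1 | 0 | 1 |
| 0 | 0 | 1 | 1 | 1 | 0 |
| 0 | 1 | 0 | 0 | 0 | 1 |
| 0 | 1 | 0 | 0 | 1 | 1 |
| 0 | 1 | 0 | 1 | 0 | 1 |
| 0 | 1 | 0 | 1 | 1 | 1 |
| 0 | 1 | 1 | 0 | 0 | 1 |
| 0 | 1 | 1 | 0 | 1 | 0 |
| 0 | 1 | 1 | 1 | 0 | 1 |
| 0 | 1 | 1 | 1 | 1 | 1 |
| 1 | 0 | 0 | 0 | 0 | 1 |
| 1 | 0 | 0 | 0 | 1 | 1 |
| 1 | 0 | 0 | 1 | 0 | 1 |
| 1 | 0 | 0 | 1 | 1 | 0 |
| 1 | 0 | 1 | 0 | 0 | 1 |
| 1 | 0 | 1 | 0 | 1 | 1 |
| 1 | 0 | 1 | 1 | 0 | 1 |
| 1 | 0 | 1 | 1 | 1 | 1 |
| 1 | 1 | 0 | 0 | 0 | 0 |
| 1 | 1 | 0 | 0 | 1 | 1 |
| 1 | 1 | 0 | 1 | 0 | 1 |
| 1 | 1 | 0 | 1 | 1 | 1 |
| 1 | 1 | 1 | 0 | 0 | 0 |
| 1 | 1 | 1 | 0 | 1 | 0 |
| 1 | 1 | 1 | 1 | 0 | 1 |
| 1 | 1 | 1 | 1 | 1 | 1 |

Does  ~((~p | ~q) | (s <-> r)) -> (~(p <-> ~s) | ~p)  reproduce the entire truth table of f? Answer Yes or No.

No

Check the formula against f row by row:
  p=0, q=0, r=0, s=0, t=0: formula gives 1, but f = 0 ✗
Row (0,0,0,0,0) is a counterexample, so the formula is not equivalent to f.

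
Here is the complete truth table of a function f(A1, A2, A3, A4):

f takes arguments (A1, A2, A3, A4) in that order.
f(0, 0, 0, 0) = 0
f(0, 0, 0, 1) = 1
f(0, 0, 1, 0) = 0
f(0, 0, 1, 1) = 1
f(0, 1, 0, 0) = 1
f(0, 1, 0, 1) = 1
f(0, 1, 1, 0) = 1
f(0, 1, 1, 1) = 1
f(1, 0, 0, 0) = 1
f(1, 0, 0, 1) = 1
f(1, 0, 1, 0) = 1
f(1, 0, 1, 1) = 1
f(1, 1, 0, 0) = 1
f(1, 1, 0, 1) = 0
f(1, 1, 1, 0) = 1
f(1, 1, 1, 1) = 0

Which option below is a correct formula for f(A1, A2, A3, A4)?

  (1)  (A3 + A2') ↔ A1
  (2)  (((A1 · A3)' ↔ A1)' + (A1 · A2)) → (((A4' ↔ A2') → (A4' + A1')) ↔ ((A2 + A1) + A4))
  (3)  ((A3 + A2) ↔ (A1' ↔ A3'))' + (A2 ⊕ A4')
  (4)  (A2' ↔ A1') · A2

(1) fails at (0,0,0,1): the formula yields 0, f is 1.
(3) fails at (0,0,0,0): the formula yields 1, f is 0.
(4) fails at (0,0,0,1): the formula yields 0, f is 1.
(2) is the remaining candidate, and it agrees with f on all 16 inputs.

2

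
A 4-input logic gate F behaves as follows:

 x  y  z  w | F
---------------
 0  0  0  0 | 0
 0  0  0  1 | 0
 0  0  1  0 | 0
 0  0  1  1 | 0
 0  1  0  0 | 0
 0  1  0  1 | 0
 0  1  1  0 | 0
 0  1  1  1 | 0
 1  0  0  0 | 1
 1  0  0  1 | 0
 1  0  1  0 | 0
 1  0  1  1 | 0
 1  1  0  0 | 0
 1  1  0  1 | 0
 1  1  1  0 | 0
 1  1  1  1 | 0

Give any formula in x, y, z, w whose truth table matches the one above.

F(x, y, z, w) = ((x · y') · z') · w'

Only row (1,0,0,0) gives 1. That row's minterm x·¬y·¬z·¬w is F directly.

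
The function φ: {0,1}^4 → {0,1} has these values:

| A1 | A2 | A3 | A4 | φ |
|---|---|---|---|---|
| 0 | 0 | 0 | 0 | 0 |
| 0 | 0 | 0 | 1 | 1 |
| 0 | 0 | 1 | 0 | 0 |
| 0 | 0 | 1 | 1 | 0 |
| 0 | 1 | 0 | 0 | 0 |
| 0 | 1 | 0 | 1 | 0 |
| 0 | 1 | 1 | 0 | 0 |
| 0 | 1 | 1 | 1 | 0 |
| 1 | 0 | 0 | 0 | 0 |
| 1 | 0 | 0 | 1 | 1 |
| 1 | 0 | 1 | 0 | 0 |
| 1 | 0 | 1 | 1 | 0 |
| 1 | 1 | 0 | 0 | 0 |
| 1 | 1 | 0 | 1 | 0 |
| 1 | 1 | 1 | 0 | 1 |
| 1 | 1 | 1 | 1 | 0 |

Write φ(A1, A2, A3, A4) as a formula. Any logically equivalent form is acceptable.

φ=1 on 3 inputs: (0,0,0,1), (1,0,0,1), (1,1,1,0). Reading each as a conjunction of literals (¬A1·¬A2·¬A3·A4, A1·¬A2·¬A3·A4, A1·A2·A3·¬A4) and taking the OR gives the canonical DNF.

φ(A1, A2, A3, A4) = ((((~A1 & ~A2) & ~A3) & A4) | (((A1 & ~A2) & ~A3) & A4)) | (((A1 & A2) & A3) & ~A4)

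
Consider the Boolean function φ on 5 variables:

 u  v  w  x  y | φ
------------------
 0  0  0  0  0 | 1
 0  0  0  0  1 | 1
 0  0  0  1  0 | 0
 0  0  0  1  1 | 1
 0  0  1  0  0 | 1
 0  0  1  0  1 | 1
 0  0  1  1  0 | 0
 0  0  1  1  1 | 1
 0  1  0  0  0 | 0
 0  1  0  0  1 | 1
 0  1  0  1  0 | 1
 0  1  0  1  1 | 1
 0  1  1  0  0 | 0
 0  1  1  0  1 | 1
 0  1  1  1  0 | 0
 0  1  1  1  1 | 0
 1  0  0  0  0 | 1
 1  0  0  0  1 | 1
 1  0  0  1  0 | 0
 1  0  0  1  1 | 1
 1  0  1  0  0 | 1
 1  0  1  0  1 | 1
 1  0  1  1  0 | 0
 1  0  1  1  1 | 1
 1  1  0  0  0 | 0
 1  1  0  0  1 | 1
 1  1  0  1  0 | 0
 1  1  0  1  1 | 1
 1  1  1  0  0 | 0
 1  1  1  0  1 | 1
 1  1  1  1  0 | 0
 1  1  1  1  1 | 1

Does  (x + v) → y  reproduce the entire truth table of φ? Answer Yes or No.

No

Check the formula against φ row by row:
  u=0, v=0, w=0, x=0, y=0: formula gives 1, φ = 1 ✓
  u=0, v=0, w=0, x=0, y=1: formula gives 1, φ = 1 ✓
  u=0, v=0, w=0, x=1, y=0: formula gives 0, φ = 0 ✓
  u=0, v=0, w=0, x=1, y=1: formula gives 1, φ = 1 ✓
  …
  u=0, v=1, w=0, x=1, y=0: formula gives 0, but φ = 1 ✗
Row (0,1,0,1,0) is a counterexample, so the formula is not equivalent to φ.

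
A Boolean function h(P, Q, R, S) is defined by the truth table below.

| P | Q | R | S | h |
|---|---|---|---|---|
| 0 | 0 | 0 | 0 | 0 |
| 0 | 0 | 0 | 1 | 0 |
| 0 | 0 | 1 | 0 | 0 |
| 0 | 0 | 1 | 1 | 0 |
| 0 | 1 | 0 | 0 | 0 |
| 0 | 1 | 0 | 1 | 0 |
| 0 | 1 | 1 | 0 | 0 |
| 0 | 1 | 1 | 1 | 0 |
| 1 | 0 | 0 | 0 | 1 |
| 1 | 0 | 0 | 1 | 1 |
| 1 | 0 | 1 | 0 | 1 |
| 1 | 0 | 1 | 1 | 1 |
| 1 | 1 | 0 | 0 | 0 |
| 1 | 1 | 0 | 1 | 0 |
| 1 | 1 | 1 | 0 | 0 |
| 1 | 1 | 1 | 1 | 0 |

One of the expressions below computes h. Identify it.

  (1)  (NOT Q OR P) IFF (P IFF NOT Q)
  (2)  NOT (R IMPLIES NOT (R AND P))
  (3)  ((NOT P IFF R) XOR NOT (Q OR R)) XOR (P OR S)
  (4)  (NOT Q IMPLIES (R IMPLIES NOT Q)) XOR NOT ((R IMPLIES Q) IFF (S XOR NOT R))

1

(2) fails at (1,0,0,0): the formula yields 0, h is 1.
(3) fails at (0,0,0,0): the formula yields 1, h is 0.
(4) fails at (0,0,0,0): the formula yields 1, h is 0.
(1) is the remaining candidate, and it agrees with h on all 16 inputs.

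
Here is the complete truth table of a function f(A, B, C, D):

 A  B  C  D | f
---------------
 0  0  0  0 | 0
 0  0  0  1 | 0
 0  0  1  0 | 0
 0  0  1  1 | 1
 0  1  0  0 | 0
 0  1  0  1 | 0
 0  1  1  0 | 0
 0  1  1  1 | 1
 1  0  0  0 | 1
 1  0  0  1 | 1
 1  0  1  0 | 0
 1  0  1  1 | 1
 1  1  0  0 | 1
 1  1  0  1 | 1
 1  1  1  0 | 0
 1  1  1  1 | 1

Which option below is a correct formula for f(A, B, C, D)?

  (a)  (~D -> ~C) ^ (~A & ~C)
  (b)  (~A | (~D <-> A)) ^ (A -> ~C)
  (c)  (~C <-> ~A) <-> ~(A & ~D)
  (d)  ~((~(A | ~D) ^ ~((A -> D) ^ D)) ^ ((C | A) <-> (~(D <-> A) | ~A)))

(b) fails at (0,0,1,1): the formula yields 0, f is 1.
(c) fails at (0,0,0,0): the formula yields 1, f is 0.
(d) fails at (0,0,0,0): the formula yields 1, f is 0.
(a) is the remaining candidate, and it agrees with f on all 16 inputs.

a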